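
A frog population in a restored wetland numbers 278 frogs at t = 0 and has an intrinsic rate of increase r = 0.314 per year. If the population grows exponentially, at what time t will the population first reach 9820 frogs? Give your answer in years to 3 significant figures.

11.4 years

Set N₀·e^(rt) = 9820: e^(0.314·t) = 9820/278 = 35.324.
0.314·t = ln(35.324) = 3.5646, so t = 3.5646/0.314 = 11.352.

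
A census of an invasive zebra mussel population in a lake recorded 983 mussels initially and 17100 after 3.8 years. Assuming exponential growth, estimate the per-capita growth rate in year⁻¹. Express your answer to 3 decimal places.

From N(t) = N₀·e^(rt): e^(r·3.8) = 17100/983 = 17.396.
r·3.8 = ln(17.396) = 2.8562, so r = 2.8562/3.8 = 0.75164.

0.752 per year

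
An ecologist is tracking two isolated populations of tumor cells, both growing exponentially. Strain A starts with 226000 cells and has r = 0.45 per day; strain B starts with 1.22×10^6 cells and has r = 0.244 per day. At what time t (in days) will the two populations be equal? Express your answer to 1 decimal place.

Set 226000·e^(0.45t) = 1.22×10^6·e^(0.244t).
e^((0.45 − 0.244)t) = 1.22×10^6/226000 → e^(0.206·t) = 5.3982.
0.206·t = ln(5.3982) = 1.6861, so t = 1.6861/0.206 = 8.1848.

8.2 days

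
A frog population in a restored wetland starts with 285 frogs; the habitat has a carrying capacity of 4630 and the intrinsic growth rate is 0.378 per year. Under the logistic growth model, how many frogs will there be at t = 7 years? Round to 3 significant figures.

A = (K − N₀)/N₀ = (4630 − 285)/285 = 15.246.
N(t) = K/(1 + A·e^(−rt)) = 4630/(1 + 15.246×e^(−0.378×7)).
e^(−2.646) = 0.070934; denominator = 1 + 15.246×0.070934 = 2.0814.
N = 4630/2.0814 = 2224.42.

2220 frogs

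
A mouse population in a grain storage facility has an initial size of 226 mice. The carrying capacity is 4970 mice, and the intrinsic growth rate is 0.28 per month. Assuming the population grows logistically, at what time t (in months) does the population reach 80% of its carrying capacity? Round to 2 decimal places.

15.82 months

A = (K − N₀)/N₀ = (4970 − 226)/226 = 20.991.
Solve 4970/(1 + 20.991·e^(−0.28t)) = 3976: 1 + 20.991·e^(−0.28t) = 1.25, so e^(−0.28t) = 0.0119098.
−0.28·t = ln(0.0119098) = -4.4304, so t = 4.4304/0.28 = 15.823.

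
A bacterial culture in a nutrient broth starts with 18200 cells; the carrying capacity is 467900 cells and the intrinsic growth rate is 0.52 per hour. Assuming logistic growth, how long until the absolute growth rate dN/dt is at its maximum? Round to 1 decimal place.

Logistic growth is fastest at N = K/2 = 233950.
A = (K − N₀)/N₀ = 24.709. Set K/(1 + A·e^(−rt)) = K/2 → A·e^(−rt) = 1.
e^(−0.52t) = 1/24.709 = 0.0404714, so t = ln(24.709)/0.52 = 3.2072/0.52 = 6.1676.

6.2 hours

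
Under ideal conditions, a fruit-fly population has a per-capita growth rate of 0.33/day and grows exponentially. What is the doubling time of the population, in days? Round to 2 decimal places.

Doubling time t_d = ln(2)/r = 0.6931/0.33 = 2.1004.

2.10 days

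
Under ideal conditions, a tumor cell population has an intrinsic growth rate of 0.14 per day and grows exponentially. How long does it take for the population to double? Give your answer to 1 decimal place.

5.0 days

Doubling time t_d = ln(2)/r = 0.6931/0.14 = 4.9511.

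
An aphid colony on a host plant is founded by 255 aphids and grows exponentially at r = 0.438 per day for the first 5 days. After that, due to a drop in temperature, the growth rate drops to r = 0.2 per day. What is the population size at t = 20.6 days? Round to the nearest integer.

51599 aphids

Phase 1: N(5) = 255·e^(0.438×5) = 255·e^2.19 = 2278.48.
Phase 2 runs for 20.6 − 5 = 15.6 days at r = 0.2.
N(20.6) = 2278.48·e^(0.2×15.6) = 2278.48·e^3.12 = 51599.3.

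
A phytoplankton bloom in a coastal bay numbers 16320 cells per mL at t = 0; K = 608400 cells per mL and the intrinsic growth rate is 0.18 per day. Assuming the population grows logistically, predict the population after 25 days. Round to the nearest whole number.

433634 cells per mL

A = (K − N₀)/N₀ = (608400 − 16320)/16320 = 36.279.
N(t) = K/(1 + A·e^(−rt)) = 608400/(1 + 36.279×e^(−0.18×25)).
e^(−4.5) = 0.011109; denominator = 1 + 36.279×0.011109 = 1.403.
N = 608400/1.403 = 433634.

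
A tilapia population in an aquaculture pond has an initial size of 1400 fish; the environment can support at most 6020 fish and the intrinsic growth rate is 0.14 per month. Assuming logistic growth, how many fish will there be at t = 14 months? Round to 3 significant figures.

A = (K − N₀)/N₀ = (6020 − 1400)/1400 = 3.3.
N(t) = K/(1 + A·e^(−rt)) = 6020/(1 + 3.3×e^(−0.14×14)).
e^(−1.96) = 0.14086; denominator = 1 + 3.3×0.14086 = 1.4648.
N = 6020/1.4648 = 4109.68.

4110 fish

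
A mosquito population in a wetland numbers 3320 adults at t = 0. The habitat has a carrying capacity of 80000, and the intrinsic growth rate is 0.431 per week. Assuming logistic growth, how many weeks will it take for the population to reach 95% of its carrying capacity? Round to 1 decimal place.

A = (K − N₀)/N₀ = (80000 − 3320)/3320 = 23.096.
Solve 80000/(1 + 23.096·e^(−0.431t)) = 76000: 1 + 23.096·e^(−0.431t) = 1.0526, so e^(−0.431t) = 0.00227878.
−0.431·t = ln(0.00227878) = -6.0841, so t = 6.0841/0.431 = 14.116.

14.1 weeks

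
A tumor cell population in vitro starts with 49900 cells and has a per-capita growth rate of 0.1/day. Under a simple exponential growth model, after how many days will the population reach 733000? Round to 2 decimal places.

26.87 days

Set N₀·e^(rt) = 733000: e^(0.1·t) = 733000/49900 = 14.689.
0.1·t = ln(14.689) = 2.6871, so t = 2.6871/0.1 = 26.871.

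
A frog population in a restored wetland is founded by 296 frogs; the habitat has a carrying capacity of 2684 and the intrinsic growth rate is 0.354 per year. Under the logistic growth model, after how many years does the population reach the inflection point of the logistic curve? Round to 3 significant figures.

Logistic growth is fastest at N = K/2 = 1342.
A = (K − N₀)/N₀ = 8.0676. Set K/(1 + A·e^(−rt)) = K/2 → A·e^(−rt) = 1.
e^(−0.354t) = 1/8.0676 = 0.123953, so t = ln(8.0676)/0.354 = 2.0879/0.354 = 5.8979.

5.90 years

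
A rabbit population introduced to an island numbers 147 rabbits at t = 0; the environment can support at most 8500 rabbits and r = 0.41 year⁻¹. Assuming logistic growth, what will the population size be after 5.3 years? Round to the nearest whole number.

1138 rabbits

A = (K − N₀)/N₀ = (8500 − 147)/147 = 56.823.
N(t) = K/(1 + A·e^(−rt)) = 8500/(1 + 56.823×e^(−0.41×5.3)).
e^(−2.173) = 0.11384; denominator = 1 + 56.823×0.11384 = 7.4685.
N = 8500/7.4685 = 1138.11.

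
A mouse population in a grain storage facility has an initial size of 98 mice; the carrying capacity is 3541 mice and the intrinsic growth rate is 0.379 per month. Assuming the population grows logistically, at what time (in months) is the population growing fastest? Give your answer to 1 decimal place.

Logistic growth is fastest at N = K/2 = 1770.5.
A = (K − N₀)/N₀ = 35.133. Set K/(1 + A·e^(−rt)) = K/2 → A·e^(−rt) = 1.
e^(−0.379t) = 1/35.133 = 0.0284635, so t = ln(35.133)/0.379 = 3.5591/0.379 = 9.3908.

9.4 months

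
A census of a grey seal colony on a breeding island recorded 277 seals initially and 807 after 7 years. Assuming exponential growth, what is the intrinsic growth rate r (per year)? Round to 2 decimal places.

0.15 per year

From N(t) = N₀·e^(rt): e^(r·7) = 807/277 = 2.9134.
r·7 = ln(2.9134) = 1.0693, so r = 1.0693/7 = 0.15276.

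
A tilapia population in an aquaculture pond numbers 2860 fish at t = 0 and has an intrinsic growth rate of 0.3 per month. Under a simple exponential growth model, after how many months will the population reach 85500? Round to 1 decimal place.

11.3 months

Set N₀·e^(rt) = 85500: e^(0.3·t) = 85500/2860 = 29.895.
0.3·t = ln(29.895) = 3.3977, so t = 3.3977/0.3 = 11.326.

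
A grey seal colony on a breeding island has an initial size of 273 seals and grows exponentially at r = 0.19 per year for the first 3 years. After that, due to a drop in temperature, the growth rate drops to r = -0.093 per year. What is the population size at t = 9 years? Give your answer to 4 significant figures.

276.3 seals

Phase 1: N(3) = 273·e^(0.19×3) = 273·e^0.57 = 482.737.
Phase 2 runs for 9 − 3 = 6 years at r = -0.093.
N(9) = 482.737·e^(-0.093×6) = 482.737·e^-0.558 = 276.296.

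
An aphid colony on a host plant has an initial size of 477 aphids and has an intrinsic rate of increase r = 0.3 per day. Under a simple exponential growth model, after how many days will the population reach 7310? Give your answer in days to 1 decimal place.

Set N₀·e^(rt) = 7310: e^(0.3·t) = 7310/477 = 15.325.
0.3·t = ln(15.325) = 2.7295, so t = 2.7295/0.3 = 9.0983.

9.1 days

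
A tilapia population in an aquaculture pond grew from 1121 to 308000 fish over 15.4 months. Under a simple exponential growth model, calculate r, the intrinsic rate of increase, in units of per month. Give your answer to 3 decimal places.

From N(t) = N₀·e^(rt): e^(r·15.4) = 308000/1121 = 274.75.
r·15.4 = ln(274.75) = 5.6159, so r = 5.6159/15.4 = 0.36467.

0.365 per month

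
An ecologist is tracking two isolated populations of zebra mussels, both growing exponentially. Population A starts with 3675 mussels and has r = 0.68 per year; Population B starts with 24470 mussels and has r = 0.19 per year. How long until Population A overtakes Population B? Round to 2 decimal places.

Set 3675·e^(0.68t) = 24470·e^(0.19t).
e^((0.68 − 0.19)t) = 24470/3675 → e^(0.49·t) = 6.6585.
0.49·t = ln(6.6585) = 1.8959, so t = 1.8959/0.49 = 3.8692.

3.87 years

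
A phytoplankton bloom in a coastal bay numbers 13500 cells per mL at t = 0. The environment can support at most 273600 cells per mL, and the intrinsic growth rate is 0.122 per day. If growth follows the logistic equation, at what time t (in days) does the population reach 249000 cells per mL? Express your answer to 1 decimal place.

A = (K − N₀)/N₀ = (273600 − 13500)/13500 = 19.267.
Solve 273600/(1 + 19.267·e^(−0.122t)) = 249000: 1 + 19.267·e^(−0.122t) = 1.0988, so e^(−0.122t) = 0.00512778.
−0.122·t = ln(0.00512778) = -5.2731, so t = 5.2731/0.122 = 43.222.

43.2 days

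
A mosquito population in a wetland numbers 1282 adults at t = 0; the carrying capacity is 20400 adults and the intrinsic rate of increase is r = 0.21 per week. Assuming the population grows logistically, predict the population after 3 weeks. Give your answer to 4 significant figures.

A = (K − N₀)/N₀ = (20400 − 1282)/1282 = 14.913.
N(t) = K/(1 + A·e^(−rt)) = 20400/(1 + 14.913×e^(−0.21×3)).
e^(−0.63) = 0.53259; denominator = 1 + 14.913×0.53259 = 8.9423.
N = 20400/8.9423 = 2281.28.

2281 adults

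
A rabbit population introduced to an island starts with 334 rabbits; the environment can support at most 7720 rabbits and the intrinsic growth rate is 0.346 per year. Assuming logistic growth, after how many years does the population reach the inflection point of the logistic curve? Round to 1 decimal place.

8.9 years

Logistic growth is fastest at N = K/2 = 3860.
A = (K − N₀)/N₀ = 22.114. Set K/(1 + A·e^(−rt)) = K/2 → A·e^(−rt) = 1.
e^(−0.346t) = 1/22.114 = 0.0452207, so t = ln(22.114)/0.346 = 3.0962/0.346 = 8.9486.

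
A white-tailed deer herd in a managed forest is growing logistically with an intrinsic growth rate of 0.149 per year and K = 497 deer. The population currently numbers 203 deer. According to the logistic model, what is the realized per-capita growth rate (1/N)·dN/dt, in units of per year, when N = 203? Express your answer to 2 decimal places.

0.09 per year

(1/N)·dN/dt = r(1 − N/K) = 0.149 × (1 − 203/497).
= 0.149 × 0.59155 = 0.088141.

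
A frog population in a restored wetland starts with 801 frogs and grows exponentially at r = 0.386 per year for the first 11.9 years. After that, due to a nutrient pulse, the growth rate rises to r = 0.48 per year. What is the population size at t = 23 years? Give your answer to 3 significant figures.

16300000 frogs

Phase 1: N(11.9) = 801·e^(0.386×11.9) = 801·e^4.593 = 79162.7.
Phase 2 runs for 23 − 11.9 = 11.1 years at r = 0.48.
N(23) = 79162.7·e^(0.48×11.1) = 79162.7·e^5.328 = 1.630954×10^7.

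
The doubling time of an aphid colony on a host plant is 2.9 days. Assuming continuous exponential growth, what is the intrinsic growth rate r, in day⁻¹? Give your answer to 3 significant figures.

r = ln(2)/t_d = 0.6931/2.9 = 0.23902.

0.239 per day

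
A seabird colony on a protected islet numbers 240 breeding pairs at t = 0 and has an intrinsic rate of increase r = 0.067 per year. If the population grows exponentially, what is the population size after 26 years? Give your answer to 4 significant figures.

1370 breeding pairs

N(t) = N₀·e^(rt) = 240 × e^(0.067×26) = 240 × e^1.742.
e^1.742 ≈ 5.7087, so N ≈ 240 × 5.7087 = 1370.1.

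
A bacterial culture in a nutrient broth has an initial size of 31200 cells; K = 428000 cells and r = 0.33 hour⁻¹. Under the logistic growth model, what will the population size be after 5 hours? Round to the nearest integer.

124329 cells

A = (K − N₀)/N₀ = (428000 − 31200)/31200 = 12.718.
N(t) = K/(1 + A·e^(−rt)) = 428000/(1 + 12.718×e^(−0.33×5)).
e^(−1.65) = 0.19205; denominator = 1 + 12.718×0.19205 = 3.4425.
N = 428000/3.4425 = 124329.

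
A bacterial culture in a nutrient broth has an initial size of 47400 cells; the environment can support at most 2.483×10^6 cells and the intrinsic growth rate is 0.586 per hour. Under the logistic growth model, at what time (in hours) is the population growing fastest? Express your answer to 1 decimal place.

6.7 hours

Logistic growth is fastest at N = K/2 = 1.2415×10^6.
A = (K − N₀)/N₀ = 51.384. Set K/(1 + A·e^(−rt)) = K/2 → A·e^(−rt) = 1.
e^(−0.586t) = 1/51.384 = 0.0194613, so t = ln(51.384)/0.586 = 3.9393/0.586 = 6.7224.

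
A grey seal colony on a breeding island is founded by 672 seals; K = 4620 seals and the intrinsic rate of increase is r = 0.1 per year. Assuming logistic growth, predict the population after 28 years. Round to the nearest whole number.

A = (K − N₀)/N₀ = (4620 − 672)/672 = 5.875.
N(t) = K/(1 + A·e^(−rt)) = 4620/(1 + 5.875×e^(−0.1×28)).
e^(−2.8) = 0.06081; denominator = 1 + 5.875×0.06081 = 1.3573.
N = 4620/1.3573 = 3403.92.

3404 seals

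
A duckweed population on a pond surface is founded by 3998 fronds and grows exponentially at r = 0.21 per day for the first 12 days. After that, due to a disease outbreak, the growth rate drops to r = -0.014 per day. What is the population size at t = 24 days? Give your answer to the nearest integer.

Phase 1: N(12) = 3998·e^(0.21×12) = 3998·e^2.52 = 49689.5.
Phase 2 runs for 24 − 12 = 12 days at r = -0.014.
N(24) = 49689.5·e^(-0.014×12) = 49689.5·e^-0.168 = 42005.2.

42005 fronds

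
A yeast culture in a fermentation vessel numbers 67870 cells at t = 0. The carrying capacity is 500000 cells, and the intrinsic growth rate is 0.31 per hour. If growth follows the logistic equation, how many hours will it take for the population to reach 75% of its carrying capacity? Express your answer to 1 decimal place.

A = (K − N₀)/N₀ = (500000 − 67870)/67870 = 6.367.
Solve 500000/(1 + 6.367·e^(−0.31t)) = 375000: 1 + 6.367·e^(−0.31t) = 1.3333, so e^(−0.31t) = 0.0523531.
−0.31·t = ln(0.0523531) = -2.9497, so t = 2.9497/0.31 = 9.5153.

9.5 hours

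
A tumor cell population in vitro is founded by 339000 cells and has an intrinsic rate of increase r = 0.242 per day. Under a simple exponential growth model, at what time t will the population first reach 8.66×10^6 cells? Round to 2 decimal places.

13.39 days

Set N₀·e^(rt) = 8.66×10^6: e^(0.242·t) = 8.66×10^6/339000 = 25.546.
0.242·t = ln(25.546) = 3.2405, so t = 3.2405/0.242 = 13.39.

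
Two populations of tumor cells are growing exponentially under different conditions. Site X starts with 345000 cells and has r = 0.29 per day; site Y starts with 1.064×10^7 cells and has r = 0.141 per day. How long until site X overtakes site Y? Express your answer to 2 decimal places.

23.01 days

Set 345000·e^(0.29t) = 1.064×10^7·e^(0.141t).
e^((0.29 − 0.141)t) = 1.064×10^7/345000 → e^(0.149·t) = 30.841.
0.149·t = ln(30.841) = 3.4288, so t = 3.4288/0.149 = 23.012.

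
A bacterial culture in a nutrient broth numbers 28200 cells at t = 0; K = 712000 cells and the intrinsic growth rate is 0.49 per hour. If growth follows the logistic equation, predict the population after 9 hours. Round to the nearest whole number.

549917 cells

A = (K − N₀)/N₀ = (712000 − 28200)/28200 = 24.248.
N(t) = K/(1 + A·e^(−rt)) = 712000/(1 + 24.248×e^(−0.49×9)).
e^(−4.41) = 0.012155; denominator = 1 + 24.248×0.012155 = 1.2947.
N = 712000/1.2947 = 549917.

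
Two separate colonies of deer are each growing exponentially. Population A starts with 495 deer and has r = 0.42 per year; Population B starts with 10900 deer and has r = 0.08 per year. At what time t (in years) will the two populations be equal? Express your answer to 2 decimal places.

9.09 years

Set 495·e^(0.42t) = 10900·e^(0.08t).
e^((0.42 − 0.08)t) = 10900/495 → e^(0.34·t) = 22.02.
0.34·t = ln(22.02) = 3.092, so t = 3.092/0.34 = 9.094.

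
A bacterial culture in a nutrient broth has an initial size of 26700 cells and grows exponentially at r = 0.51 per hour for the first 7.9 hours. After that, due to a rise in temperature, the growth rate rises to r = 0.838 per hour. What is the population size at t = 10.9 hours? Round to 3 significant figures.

18500000 cells

Phase 1: N(7.9) = 26700·e^(0.51×7.9) = 26700·e^4.029 = 1.500665×10^6.
Phase 2 runs for 10.9 − 7.9 = 3 hours at r = 0.838.
N(10.9) = 1.500665×10^6·e^(0.838×3) = 1.500665×10^6·e^2.514 = 1.853959×10^7.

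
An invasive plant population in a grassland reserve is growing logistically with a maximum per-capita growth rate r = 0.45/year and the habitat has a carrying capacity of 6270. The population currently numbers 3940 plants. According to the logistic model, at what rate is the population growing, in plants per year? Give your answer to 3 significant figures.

659 plants per year

dN/dt = rN(1 − N/K) = 0.45 × 3940 × (1 − 3940/6270).
1 − 3940/6270 = 0.37161; dN/dt = 0.45 × 3940 × 0.37161 = 658.87.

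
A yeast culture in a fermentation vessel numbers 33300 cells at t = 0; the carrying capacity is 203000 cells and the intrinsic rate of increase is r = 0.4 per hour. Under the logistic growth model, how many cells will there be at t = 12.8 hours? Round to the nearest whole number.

A = (K − N₀)/N₀ = (203000 − 33300)/33300 = 5.0961.
N(t) = K/(1 + A·e^(−rt)) = 203000/(1 + 5.0961×e^(−0.4×12.8)).
e^(−5.12) = 0.005976; denominator = 1 + 5.0961×0.005976 = 1.0305.
N = 203000/1.0305 = 197000.

197000 cells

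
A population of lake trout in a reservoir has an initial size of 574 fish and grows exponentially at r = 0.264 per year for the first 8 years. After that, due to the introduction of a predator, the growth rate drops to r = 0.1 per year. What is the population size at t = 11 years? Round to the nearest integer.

6404 fish

Phase 1: N(8) = 574·e^(0.264×8) = 574·e^2.112 = 4743.97.
Phase 2 runs for 11 − 8 = 3 years at r = 0.1.
N(11) = 4743.97·e^(0.1×3) = 4743.97·e^0.3 = 6403.69.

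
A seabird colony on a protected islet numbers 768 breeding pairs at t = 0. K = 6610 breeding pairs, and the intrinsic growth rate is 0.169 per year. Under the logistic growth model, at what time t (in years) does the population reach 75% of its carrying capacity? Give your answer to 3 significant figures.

18.5 years

A = (K − N₀)/N₀ = (6610 − 768)/768 = 7.6068.
Solve 6610/(1 + 7.6068·e^(−0.169t)) = 4957.5: 1 + 7.6068·e^(−0.169t) = 1.3333, so e^(−0.169t) = 0.0438206.
−0.169·t = ln(0.0438206) = -3.1277, so t = 3.1277/0.169 = 18.507.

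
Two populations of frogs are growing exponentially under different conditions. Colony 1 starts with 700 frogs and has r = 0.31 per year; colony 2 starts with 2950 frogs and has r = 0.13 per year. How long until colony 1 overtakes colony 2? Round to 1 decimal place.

8.0 years

Set 700·e^(0.31t) = 2950·e^(0.13t).
e^((0.31 − 0.13)t) = 2950/700 → e^(0.18·t) = 4.2143.
0.18·t = ln(4.2143) = 1.4385, so t = 1.4385/0.18 = 7.9916.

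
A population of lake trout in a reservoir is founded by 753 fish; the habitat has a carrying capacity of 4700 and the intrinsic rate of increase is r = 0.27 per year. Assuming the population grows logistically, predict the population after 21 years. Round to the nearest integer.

A = (K − N₀)/N₀ = (4700 − 753)/753 = 5.2417.
N(t) = K/(1 + A·e^(−rt)) = 4700/(1 + 5.2417×e^(−0.27×21)).
e^(−5.67) = 0.0034479; denominator = 1 + 5.2417×0.0034479 = 1.0181.
N = 4700/1.0181 = 4616.57.

4617 fish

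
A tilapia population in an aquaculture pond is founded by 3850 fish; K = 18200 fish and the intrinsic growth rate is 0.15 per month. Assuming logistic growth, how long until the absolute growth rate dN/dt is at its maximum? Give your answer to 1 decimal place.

8.8 months

Logistic growth is fastest at N = K/2 = 9100.
A = (K − N₀)/N₀ = 3.7273. Set K/(1 + A·e^(−rt)) = K/2 → A·e^(−rt) = 1.
e^(−0.15t) = 1/3.7273 = 0.268293, so t = ln(3.7273)/0.15 = 1.3157/0.15 = 8.7712.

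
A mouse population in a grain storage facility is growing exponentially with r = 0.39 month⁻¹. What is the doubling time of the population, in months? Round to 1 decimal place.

1.8 months

Doubling time t_d = ln(2)/r = 0.6931/0.39 = 1.7773.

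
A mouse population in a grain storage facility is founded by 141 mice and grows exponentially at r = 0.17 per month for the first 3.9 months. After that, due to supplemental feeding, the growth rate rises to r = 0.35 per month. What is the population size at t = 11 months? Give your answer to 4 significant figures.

Phase 1: N(3.9) = 141·e^(0.17×3.9) = 141·e^0.663 = 273.625.
Phase 2 runs for 11 − 3.9 = 7.1 months at r = 0.35.
N(11) = 273.625·e^(0.35×7.1) = 273.625·e^2.485 = 3283.81.

3284 mice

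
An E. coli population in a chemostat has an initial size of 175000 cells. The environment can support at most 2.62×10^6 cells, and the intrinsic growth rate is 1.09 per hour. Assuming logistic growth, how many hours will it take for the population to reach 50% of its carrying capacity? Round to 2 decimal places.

2.42 hours

A = (K − N₀)/N₀ = (2.62×10^6 − 175000)/175000 = 13.971.
Solve 2.62×10^6/(1 + 13.971·e^(−1.09t)) = 1.31×10^6: 1 + 13.971·e^(−1.09t) = 2, so e^(−1.09t) = 0.0715746.
−1.09·t = ln(0.0715746) = -2.637, so t = 2.637/1.09 = 2.4193.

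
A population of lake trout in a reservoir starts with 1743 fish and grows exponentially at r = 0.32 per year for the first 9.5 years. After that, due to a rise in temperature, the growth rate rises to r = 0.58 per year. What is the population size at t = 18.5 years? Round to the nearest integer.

6738602 fish

Phase 1: N(9.5) = 1743·e^(0.32×9.5) = 1743·e^3.04 = 36437.8.
Phase 2 runs for 18.5 − 9.5 = 9 years at r = 0.58.
N(18.5) = 36437.8·e^(0.58×9) = 36437.8·e^5.22 = 6.738602×10^6.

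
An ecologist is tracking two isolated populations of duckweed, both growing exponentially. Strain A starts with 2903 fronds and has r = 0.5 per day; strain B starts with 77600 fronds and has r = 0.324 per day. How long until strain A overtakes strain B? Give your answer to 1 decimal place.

Set 2903·e^(0.5t) = 77600·e^(0.324t).
e^((0.5 − 0.324)t) = 77600/2903 → e^(0.176·t) = 26.731.
0.176·t = ln(26.731) = 3.2858, so t = 3.2858/0.176 = 18.669.

18.7 days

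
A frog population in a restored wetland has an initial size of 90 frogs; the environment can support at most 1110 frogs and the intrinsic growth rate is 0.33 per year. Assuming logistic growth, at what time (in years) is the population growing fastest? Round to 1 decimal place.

Logistic growth is fastest at N = K/2 = 555.
A = (K − N₀)/N₀ = 11.333. Set K/(1 + A·e^(−rt)) = K/2 → A·e^(−rt) = 1.
e^(−0.33t) = 1/11.333 = 0.0882353, so t = ln(11.333)/0.33 = 2.4277/0.33 = 7.3568.

7.4 years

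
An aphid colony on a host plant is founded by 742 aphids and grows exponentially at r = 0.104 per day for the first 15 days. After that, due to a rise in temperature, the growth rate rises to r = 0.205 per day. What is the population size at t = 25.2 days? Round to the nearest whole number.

Phase 1: N(15) = 742·e^(0.104×15) = 742·e^1.56 = 3531.05.
Phase 2 runs for 25.2 − 15 = 10.2 days at r = 0.205.
N(25.2) = 3531.05·e^(0.205×10.2) = 3531.05·e^2.091 = 28576.8.

28577 aphids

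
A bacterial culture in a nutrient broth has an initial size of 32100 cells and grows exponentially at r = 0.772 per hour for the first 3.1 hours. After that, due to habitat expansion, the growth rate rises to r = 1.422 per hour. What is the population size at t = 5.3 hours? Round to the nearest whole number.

8026116 cells

Phase 1: N(3.1) = 32100·e^(0.772×3.1) = 32100·e^2.393 = 351446.
Phase 2 runs for 5.3 − 3.1 = 2.2 hours at r = 1.422.
N(5.3) = 351446·e^(1.422×2.2) = 351446·e^3.128 = 8.026116×10^6.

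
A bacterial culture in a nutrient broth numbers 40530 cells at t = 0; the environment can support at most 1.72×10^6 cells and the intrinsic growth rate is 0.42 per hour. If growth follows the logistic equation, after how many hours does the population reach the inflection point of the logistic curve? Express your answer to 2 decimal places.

8.87 hours

Logistic growth is fastest at N = K/2 = 860000.
A = (K − N₀)/N₀ = 41.438. Set K/(1 + A·e^(−rt)) = K/2 → A·e^(−rt) = 1.
e^(−0.42t) = 1/41.438 = 0.0241326, so t = ln(41.438)/0.42 = 3.7242/0.42 = 8.8671.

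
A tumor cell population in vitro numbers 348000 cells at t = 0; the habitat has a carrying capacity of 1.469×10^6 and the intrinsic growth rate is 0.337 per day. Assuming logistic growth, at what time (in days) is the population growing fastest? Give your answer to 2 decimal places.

3.47 days

Logistic growth is fastest at N = K/2 = 734500.
A = (K − N₀)/N₀ = 3.2213. Set K/(1 + A·e^(−rt)) = K/2 → A·e^(−rt) = 1.
e^(−0.337t) = 1/3.2213 = 0.310437, so t = ln(3.2213)/0.337 = 1.1698/0.337 = 3.4711.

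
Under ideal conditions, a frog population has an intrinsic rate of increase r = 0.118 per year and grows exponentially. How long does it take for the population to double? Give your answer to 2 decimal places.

5.87 years

Doubling time t_d = ln(2)/r = 0.6931/0.118 = 5.8741.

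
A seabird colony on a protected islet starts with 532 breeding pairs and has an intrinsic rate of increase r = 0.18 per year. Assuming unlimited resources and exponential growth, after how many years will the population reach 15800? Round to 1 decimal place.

18.8 years

Set N₀·e^(rt) = 15800: e^(0.18·t) = 15800/532 = 29.699.
0.18·t = ln(29.699) = 3.3911, so t = 3.3911/0.18 = 18.84.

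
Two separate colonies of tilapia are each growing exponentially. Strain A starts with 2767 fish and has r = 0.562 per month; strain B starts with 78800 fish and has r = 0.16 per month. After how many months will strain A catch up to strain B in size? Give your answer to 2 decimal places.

8.33 months

Set 2767·e^(0.562t) = 78800·e^(0.16t).
e^((0.562 − 0.16)t) = 78800/2767 → e^(0.402·t) = 28.478.
0.402·t = ln(28.478) = 3.3491, so t = 3.3491/0.402 = 8.3312.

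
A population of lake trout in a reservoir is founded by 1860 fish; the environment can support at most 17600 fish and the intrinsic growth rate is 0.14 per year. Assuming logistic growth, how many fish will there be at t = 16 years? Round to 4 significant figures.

A = (K − N₀)/N₀ = (17600 − 1860)/1860 = 8.4624.
N(t) = K/(1 + A·e^(−rt)) = 17600/(1 + 8.4624×e^(−0.14×16)).
e^(−2.24) = 0.10646; denominator = 1 + 8.4624×0.10646 = 1.9009.
N = 17600/1.9009 = 9258.82.

9259 fish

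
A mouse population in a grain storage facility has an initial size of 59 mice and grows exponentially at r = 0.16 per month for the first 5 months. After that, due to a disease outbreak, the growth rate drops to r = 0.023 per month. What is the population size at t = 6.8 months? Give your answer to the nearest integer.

137 mice

Phase 1: N(5) = 59·e^(0.16×5) = 59·e^0.8 = 131.307.
Phase 2 runs for 6.8 − 5 = 1.8 months at r = 0.023.
N(6.8) = 131.307·e^(0.023×1.8) = 131.307·e^0.0414 = 136.857.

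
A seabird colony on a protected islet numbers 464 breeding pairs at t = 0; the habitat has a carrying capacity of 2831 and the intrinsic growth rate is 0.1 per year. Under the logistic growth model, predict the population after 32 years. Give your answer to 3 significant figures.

2340 breeding pairs

A = (K − N₀)/N₀ = (2831 − 464)/464 = 5.1013.
N(t) = K/(1 + A·e^(−rt)) = 2831/(1 + 5.1013×e^(−0.1×32)).
e^(−3.2) = 0.040762; denominator = 1 + 5.1013×0.040762 = 1.2079.
N = 2831/1.2079 = 2343.66.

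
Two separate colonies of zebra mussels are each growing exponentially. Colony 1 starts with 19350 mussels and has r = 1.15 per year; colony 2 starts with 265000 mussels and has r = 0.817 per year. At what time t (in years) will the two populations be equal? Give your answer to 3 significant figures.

7.86 years

Set 19350·e^(1.15t) = 265000·e^(0.817t).
e^((1.15 − 0.817)t) = 265000/19350 → e^(0.333·t) = 13.695.
0.333·t = ln(13.695) = 2.617, so t = 2.617/0.333 = 7.859.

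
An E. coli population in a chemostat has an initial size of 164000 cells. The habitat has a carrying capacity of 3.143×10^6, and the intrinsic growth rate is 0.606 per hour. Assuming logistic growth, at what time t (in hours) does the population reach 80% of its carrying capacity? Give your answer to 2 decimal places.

7.07 hours

A = (K − N₀)/N₀ = (3.143×10^6 − 164000)/164000 = 18.165.
Solve 3.143×10^6/(1 + 18.165·e^(−0.606t)) = 2.5144×10^6: 1 + 18.165·e^(−0.606t) = 1.25, so e^(−0.606t) = 0.013763.
−0.606·t = ln(0.013763) = -4.2858, so t = 4.2858/0.606 = 7.0722.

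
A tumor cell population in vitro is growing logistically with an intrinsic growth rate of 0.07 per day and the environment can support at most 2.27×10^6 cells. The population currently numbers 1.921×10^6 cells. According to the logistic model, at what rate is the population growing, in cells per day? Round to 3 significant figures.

dN/dt = rN(1 − N/K) = 0.07 × 1.921×10^6 × (1 − 1.921×10^6/2.27×10^6).
1 − 1.921×10^6/2.27×10^6 = 0.15374; dN/dt = 0.07 × 1.921×10^6 × 0.15374 = 20674.

20700 cells per day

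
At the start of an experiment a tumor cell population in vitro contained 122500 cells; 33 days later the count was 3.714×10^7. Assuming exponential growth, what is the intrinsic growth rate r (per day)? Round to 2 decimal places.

From N(t) = N₀·e^(rt): e^(r·33) = 3.714×10^7/122500 = 303.18.
r·33 = ln(303.18) = 5.7143, so r = 5.7143/33 = 0.17316.

0.17 per day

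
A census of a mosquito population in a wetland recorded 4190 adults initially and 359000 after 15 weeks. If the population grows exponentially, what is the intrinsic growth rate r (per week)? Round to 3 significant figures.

0.297 per week

From N(t) = N₀·e^(rt): e^(r·15) = 359000/4190 = 85.68.
r·15 = ln(85.68) = 4.4506, so r = 4.4506/15 = 0.29671.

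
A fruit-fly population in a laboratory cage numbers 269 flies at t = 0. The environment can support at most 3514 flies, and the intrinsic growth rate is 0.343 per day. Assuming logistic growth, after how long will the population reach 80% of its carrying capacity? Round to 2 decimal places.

11.30 days

A = (K − N₀)/N₀ = (3514 − 269)/269 = 12.063.
Solve 3514/(1 + 12.063·e^(−0.343t)) = 2811.2: 1 + 12.063·e^(−0.343t) = 1.25, so e^(−0.343t) = 0.0207242.
−0.343·t = ln(0.0207242) = -3.8765, so t = 3.8765/0.343 = 11.302.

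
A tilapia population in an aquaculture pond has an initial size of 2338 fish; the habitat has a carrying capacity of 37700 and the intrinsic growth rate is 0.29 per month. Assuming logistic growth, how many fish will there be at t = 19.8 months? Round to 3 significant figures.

A = (K − N₀)/N₀ = (37700 − 2338)/2338 = 15.125.
N(t) = K/(1 + A·e^(−rt)) = 37700/(1 + 15.125×e^(−0.29×19.8)).
e^(−5.742) = 0.0032083; denominator = 1 + 15.125×0.0032083 = 1.0485.
N = 37700/1.0485 = 35955.2.

36000 fish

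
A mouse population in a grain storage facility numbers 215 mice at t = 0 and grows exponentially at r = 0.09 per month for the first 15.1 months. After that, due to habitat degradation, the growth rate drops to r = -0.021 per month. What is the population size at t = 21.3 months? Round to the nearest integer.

Phase 1: N(15.1) = 215·e^(0.09×15.1) = 215·e^1.359 = 836.844.
Phase 2 runs for 21.3 − 15.1 = 6.2 months at r = -0.021.
N(21.3) = 836.844·e^(-0.021×6.2) = 836.844·e^-0.1302 = 734.682.

735 mice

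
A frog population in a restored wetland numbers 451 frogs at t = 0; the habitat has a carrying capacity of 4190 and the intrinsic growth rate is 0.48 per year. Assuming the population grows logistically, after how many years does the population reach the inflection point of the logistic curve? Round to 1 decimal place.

Logistic growth is fastest at N = K/2 = 2095.
A = (K − N₀)/N₀ = 8.2905. Set K/(1 + A·e^(−rt)) = K/2 → A·e^(−rt) = 1.
e^(−0.48t) = 1/8.2905 = 0.12062, so t = ln(8.2905)/0.48 = 2.1151/0.48 = 4.4065.

4.4 years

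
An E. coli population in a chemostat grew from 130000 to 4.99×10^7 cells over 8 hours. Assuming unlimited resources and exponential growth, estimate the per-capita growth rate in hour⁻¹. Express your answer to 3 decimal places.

0.744 per hour

From N(t) = N₀·e^(rt): e^(r·8) = 4.99×10^7/130000 = 383.85.
r·8 = ln(383.85) = 5.9502, so r = 5.9502/8 = 0.74378.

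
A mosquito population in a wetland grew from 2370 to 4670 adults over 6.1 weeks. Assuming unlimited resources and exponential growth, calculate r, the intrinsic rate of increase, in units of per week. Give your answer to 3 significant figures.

From N(t) = N₀·e^(rt): e^(r·6.1) = 4670/2370 = 1.9705.
r·6.1 = ln(1.9705) = 0.67827, so r = 0.67827/6.1 = 0.11119.

0.111 per week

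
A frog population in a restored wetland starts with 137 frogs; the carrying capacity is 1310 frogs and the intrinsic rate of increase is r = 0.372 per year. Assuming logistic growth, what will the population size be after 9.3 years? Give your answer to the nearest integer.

A = (K − N₀)/N₀ = (1310 − 137)/137 = 8.562.
N(t) = K/(1 + A·e^(−rt)) = 1310/(1 + 8.562×e^(−0.372×9.3)).
e^(−3.46) = 0.031442; denominator = 1 + 8.562×0.031442 = 1.2692.
N = 1310/1.2692 = 1032.14.

1032 frogs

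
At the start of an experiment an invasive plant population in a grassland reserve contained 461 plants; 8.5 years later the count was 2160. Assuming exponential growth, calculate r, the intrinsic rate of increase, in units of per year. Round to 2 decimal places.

0.18 per year

From N(t) = N₀·e^(rt): e^(r·8.5) = 2160/461 = 4.6855.
r·8.5 = ln(4.6855) = 1.5445, so r = 1.5445/8.5 = 0.1817.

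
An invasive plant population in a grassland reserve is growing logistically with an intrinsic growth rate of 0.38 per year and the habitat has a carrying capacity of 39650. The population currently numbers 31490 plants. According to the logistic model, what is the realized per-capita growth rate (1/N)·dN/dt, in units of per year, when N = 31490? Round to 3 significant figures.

(1/N)·dN/dt = r(1 − N/K) = 0.38 × (1 − 31490/39650).
= 0.38 × 0.2058 = 0.078204.

0.0782 per year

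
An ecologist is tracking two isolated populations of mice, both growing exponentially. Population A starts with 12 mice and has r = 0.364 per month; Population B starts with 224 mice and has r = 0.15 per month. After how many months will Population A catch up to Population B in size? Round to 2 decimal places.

13.68 months

Set 12·e^(0.364t) = 224·e^(0.15t).
e^((0.364 − 0.15)t) = 224/12 → e^(0.214·t) = 18.667.
0.214·t = ln(18.667) = 2.9267, so t = 2.9267/0.214 = 13.676.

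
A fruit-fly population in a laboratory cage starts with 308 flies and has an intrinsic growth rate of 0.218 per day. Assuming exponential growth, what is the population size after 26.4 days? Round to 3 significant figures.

N(t) = N₀·e^(rt) = 308 × e^(0.218×26.4) = 308 × e^5.755.
e^5.755 ≈ 315.83, so N ≈ 308 × 315.83 = 97275.2.

97300 flies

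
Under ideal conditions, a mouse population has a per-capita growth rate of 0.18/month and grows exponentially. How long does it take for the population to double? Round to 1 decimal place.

Doubling time t_d = ln(2)/r = 0.6931/0.18 = 3.8508.

3.9 months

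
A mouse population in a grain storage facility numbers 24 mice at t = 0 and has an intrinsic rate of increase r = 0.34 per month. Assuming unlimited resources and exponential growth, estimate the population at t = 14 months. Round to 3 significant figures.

N(t) = N₀·e^(rt) = 24 × e^(0.34×14) = 24 × e^4.76.
e^4.76 ≈ 116.75, so N ≈ 24 × 116.75 = 2801.9.

2800 mice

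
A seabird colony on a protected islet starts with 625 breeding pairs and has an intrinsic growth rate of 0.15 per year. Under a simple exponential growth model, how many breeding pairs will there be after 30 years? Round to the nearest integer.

N(t) = N₀·e^(rt) = 625 × e^(0.15×30) = 625 × e^4.5.
e^4.5 ≈ 90.017, so N ≈ 625 × 90.017 = 56260.7.

56261 breeding pairs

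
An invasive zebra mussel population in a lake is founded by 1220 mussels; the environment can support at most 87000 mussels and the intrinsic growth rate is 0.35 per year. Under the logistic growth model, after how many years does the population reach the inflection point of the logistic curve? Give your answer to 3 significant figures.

12.2 years

Logistic growth is fastest at N = K/2 = 43500.
A = (K − N₀)/N₀ = 70.311. Set K/(1 + A·e^(−rt)) = K/2 → A·e^(−rt) = 1.
e^(−0.35t) = 1/70.311 = 0.0142224, so t = ln(70.311)/0.35 = 4.2529/0.35 = 12.151.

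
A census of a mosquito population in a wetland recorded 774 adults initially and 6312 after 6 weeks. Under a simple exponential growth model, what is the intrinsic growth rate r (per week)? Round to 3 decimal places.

From N(t) = N₀·e^(rt): e^(r·6) = 6312/774 = 8.155.
r·6 = ln(8.155) = 2.0986, so r = 2.0986/6 = 0.34977.

0.350 per week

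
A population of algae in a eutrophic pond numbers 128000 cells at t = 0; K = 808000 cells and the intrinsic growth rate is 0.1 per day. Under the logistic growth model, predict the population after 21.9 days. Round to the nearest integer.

506724 cells

A = (K − N₀)/N₀ = (808000 − 128000)/128000 = 5.3125.
N(t) = K/(1 + A·e^(−rt)) = 808000/(1 + 5.3125×e^(−0.1×21.9)).
e^(−2.19) = 0.11192; denominator = 1 + 5.3125×0.11192 = 1.5946.
N = 808000/1.5946 = 506724.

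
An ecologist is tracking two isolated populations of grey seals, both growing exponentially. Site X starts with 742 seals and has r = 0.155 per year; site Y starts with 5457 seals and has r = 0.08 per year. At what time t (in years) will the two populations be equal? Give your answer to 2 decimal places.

26.60 years

Set 742·e^(0.155t) = 5457·e^(0.08t).
e^((0.155 − 0.08)t) = 5457/742 → e^(0.075·t) = 7.3544.
0.075·t = ln(7.3544) = 1.9953, so t = 1.9953/0.075 = 26.604.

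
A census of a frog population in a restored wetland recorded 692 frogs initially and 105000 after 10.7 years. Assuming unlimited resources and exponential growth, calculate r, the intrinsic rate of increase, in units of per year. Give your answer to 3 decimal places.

From N(t) = N₀·e^(rt): e^(r·10.7) = 105000/692 = 151.73.
r·10.7 = ln(151.73) = 5.0221, so r = 5.0221/10.7 = 0.46936.

0.469 per year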